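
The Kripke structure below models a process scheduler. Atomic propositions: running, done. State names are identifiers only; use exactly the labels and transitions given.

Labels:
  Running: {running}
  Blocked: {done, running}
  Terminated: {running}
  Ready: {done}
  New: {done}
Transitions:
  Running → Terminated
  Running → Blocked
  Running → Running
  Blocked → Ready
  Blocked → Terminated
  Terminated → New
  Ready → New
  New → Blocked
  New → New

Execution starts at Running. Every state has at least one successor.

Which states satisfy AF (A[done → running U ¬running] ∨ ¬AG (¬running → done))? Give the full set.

States satisfying AF (A[done → running U ¬running] ∨ ¬AG (¬running → done)): {Blocked, Terminated, Ready, New}.

{Blocked, Terminated, Ready, New}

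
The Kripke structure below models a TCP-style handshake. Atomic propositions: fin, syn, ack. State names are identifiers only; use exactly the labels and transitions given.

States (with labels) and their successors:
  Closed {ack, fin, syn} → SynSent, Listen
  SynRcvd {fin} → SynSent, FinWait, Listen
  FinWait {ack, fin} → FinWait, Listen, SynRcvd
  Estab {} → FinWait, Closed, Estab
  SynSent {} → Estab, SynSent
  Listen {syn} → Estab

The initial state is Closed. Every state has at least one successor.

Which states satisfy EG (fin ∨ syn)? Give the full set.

{SynRcvd, FinWait}

States satisfying fin ∨ syn: {Closed, SynRcvd, FinWait, Listen}.
States satisfying EG (fin ∨ syn): {SynRcvd, FinWait}.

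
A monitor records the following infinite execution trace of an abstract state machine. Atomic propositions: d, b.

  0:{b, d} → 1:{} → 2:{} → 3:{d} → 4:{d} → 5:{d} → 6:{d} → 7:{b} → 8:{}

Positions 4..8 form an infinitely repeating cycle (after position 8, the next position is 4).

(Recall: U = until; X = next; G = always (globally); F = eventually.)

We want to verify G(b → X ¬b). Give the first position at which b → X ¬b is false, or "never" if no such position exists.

b → X ¬b holds at every position 0..8, and those are all the positions the trace ever visits, so the invariant G(b → X ¬b) is never violated.

never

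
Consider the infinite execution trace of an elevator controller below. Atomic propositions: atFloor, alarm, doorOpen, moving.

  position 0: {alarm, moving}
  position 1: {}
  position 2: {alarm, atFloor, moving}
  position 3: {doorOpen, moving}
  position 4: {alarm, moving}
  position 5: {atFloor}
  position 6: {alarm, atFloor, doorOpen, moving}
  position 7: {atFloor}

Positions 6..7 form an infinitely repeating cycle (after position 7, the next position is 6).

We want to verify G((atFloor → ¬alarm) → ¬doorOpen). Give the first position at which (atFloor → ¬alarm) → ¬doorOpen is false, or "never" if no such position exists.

3

Check (atFloor → ¬alarm) → ¬doorOpen at each position in order: 0 ✓, 1 ✓, 2 ✓.
At position 3 the labels are {doorOpen, moving}, so (atFloor → ¬alarm) → ¬doorOpen is false there. This is the first violation.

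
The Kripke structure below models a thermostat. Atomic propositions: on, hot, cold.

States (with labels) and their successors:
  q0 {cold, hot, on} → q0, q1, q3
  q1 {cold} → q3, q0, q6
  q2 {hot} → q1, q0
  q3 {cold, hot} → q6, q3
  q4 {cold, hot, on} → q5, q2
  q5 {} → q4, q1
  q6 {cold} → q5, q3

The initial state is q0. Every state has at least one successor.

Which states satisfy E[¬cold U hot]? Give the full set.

{q0, q2, q3, q4, q5}

States satisfying ¬cold: {q2, q5}.
States satisfying hot: {q0, q2, q3, q4}.
States satisfying E[¬cold U hot]: {q0, q2, q3, q4, q5}.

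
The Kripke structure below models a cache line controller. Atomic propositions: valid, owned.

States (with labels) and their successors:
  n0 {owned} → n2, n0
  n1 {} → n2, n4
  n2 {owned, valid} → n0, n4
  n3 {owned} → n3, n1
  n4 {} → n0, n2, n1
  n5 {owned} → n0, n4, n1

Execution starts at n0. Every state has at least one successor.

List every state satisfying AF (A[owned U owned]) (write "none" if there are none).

States satisfying A[owned U owned]: {n0, n2, n3, n5}.
States satisfying AF (A[owned U owned]): {n0, n2, n3, n5}.

{n0, n2, n3, n5}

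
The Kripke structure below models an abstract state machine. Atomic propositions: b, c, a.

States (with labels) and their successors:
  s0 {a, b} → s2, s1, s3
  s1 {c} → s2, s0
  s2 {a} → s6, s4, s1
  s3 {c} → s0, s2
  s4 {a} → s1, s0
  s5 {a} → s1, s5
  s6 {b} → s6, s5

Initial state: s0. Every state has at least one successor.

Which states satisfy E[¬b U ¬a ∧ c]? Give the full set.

{s1, s2, s3, s4, s5}

States satisfying ¬b: {s1, s2, s3, s4, s5}.
States satisfying ¬a ∧ c: {s1, s3}.
States satisfying E[¬b U ¬a ∧ c]: {s1, s2, s3, s4, s5}.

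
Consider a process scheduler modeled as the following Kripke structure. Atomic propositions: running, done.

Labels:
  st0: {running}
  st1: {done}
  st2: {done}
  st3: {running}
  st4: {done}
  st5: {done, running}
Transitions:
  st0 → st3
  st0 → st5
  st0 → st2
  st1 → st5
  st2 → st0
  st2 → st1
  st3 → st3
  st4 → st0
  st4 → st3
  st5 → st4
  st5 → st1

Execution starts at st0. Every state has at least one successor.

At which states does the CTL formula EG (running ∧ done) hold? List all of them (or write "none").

none

States satisfying running ∧ done: {st5}.
States satisfying EG (running ∧ done): ∅.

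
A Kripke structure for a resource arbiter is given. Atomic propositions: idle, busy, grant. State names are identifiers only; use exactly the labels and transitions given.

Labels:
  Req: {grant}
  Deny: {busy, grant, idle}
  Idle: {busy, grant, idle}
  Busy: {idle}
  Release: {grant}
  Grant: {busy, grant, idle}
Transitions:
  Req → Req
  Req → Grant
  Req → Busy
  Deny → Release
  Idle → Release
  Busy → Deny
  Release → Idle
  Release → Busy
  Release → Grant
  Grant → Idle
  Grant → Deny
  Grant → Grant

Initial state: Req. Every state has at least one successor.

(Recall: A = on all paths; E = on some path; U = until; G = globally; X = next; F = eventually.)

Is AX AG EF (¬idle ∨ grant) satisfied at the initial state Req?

States satisfying AG EF (¬idle ∨ grant): {Req, Deny, Idle, Busy, Release, Grant}.
States satisfying AX AG EF (¬idle ∨ grant): {Req, Deny, Idle, Busy, Release, Grant}.
Req ∈ Sat(AX AG EF (¬idle ∨ grant)).

Holds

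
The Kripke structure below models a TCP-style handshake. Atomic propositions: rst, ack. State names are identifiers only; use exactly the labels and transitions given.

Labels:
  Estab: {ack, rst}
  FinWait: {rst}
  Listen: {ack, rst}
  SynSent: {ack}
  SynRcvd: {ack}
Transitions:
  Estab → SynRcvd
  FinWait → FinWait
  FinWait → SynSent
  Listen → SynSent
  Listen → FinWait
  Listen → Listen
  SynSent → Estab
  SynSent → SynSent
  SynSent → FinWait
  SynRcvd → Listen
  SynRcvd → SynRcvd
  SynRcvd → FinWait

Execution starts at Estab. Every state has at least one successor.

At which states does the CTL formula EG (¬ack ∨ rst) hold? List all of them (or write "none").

{FinWait, Listen}

States satisfying ¬ack ∨ rst: {Estab, FinWait, Listen}.
States satisfying EG (¬ack ∨ rst): {FinWait, Listen}.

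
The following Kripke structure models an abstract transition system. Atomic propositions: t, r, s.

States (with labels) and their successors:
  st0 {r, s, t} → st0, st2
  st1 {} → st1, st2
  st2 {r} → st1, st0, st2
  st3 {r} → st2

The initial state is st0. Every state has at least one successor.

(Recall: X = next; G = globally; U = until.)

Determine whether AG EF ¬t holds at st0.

States satisfying EF ¬t: {st0, st1, st2, st3}.
States satisfying AG EF ¬t: {st0, st1, st2, st3}.
Every state reachable from st0 satisfies EF ¬t.
st0 ∈ Sat(AG EF ¬t).

Holds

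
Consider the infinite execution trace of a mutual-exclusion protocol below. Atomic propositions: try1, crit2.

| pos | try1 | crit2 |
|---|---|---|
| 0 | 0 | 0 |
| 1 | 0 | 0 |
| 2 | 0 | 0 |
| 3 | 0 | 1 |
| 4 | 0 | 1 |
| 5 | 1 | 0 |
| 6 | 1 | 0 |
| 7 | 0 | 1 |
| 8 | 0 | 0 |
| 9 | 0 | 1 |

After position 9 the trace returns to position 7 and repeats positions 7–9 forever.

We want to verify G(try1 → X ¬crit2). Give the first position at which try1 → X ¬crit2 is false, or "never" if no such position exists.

6

Check try1 → X ¬crit2 at each position in order: 0 ✓, 1 ✓, 2 ✓, 3 ✓, 4 ✓, 5 ✓.
At position 6 the labels are {try1} and the next position 7 has {crit2}, so try1 → X ¬crit2 is false there. This is the first violation.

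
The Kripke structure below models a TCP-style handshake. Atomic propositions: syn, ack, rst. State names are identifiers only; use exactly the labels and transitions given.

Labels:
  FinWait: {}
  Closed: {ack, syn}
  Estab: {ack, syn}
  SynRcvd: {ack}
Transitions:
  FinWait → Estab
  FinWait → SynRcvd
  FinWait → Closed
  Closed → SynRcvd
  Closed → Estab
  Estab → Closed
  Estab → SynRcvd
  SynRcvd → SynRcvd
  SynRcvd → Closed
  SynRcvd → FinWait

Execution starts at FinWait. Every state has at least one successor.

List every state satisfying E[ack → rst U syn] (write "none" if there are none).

{FinWait, Closed, Estab}

States satisfying ack → rst: {FinWait}.
States satisfying syn: {Closed, Estab}.
States satisfying E[ack → rst U syn]: {FinWait, Closed, Estab}.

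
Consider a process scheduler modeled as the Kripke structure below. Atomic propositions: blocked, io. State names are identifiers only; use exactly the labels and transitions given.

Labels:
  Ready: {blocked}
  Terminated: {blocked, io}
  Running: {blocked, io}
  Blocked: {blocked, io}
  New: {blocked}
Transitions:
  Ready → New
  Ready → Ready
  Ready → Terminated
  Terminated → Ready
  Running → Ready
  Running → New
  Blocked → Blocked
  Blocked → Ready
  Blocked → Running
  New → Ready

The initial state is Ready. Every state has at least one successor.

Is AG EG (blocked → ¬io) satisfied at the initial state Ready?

Violated

States satisfying EG (blocked → ¬io): {Ready, New}.
States satisfying AG EG (blocked → ¬io): ∅.
Terminated is reachable from Ready and violates EG (blocked → ¬io), so AG fails at Ready.
Ready ∉ Sat(AG EG (blocked → ¬io)).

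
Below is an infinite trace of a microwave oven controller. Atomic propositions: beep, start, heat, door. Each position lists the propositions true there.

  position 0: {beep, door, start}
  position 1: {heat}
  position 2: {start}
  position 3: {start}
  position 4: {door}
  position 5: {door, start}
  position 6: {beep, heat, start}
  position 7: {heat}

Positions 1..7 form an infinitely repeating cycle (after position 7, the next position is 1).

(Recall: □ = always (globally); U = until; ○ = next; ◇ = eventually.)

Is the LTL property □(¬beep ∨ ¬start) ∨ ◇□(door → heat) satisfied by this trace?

¬beep ∨ ¬start must hold at every position from 0 onward. It fails at position 0, so □(¬beep ∨ ¬start) is false.
□(door → heat) is false at every position 0..7, so it never becomes true and ◇□(door → heat) fails.
At position 0: □(¬beep ∨ ¬start) is false; ◇□(door → heat) is false; so □(¬beep ∨ ¬start) ∨ ◇□(door → heat) is false.

Violated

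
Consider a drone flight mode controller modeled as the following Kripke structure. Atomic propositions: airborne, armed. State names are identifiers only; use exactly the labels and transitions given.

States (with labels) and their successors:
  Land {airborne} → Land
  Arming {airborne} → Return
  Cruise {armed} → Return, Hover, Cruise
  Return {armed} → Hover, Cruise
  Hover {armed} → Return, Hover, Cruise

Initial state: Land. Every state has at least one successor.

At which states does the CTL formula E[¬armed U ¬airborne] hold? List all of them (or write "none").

States satisfying ¬armed: {Land, Arming}.
States satisfying ¬airborne: {Cruise, Return, Hover}.
States satisfying E[¬armed U ¬airborne]: {Arming, Cruise, Return, Hover}.

{Arming, Cruise, Return, Hover}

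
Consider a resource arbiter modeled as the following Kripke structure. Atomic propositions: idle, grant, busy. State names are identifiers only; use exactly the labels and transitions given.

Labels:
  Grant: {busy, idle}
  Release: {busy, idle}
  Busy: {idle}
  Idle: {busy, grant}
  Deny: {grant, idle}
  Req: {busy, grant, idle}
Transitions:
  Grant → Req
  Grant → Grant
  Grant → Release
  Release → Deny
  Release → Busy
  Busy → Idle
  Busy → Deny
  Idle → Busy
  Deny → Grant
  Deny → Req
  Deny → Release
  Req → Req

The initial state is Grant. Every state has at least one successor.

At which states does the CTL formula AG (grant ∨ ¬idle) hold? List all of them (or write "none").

States satisfying grant ∨ ¬idle: {Idle, Deny, Req}.
States satisfying AG (grant ∨ ¬idle): {Req}.

{Req}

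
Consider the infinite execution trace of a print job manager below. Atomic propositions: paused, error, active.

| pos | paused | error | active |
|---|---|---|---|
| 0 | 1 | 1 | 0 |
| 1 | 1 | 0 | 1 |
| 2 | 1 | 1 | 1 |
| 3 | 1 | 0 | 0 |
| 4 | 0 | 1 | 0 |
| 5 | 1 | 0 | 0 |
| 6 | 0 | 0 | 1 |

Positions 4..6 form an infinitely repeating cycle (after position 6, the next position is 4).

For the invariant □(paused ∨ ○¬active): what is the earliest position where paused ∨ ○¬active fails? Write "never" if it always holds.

never

paused ∨ ○¬active holds at every position 0..6, and those are all the positions the trace ever visits, so the invariant □(paused ∨ ○¬active) is never violated.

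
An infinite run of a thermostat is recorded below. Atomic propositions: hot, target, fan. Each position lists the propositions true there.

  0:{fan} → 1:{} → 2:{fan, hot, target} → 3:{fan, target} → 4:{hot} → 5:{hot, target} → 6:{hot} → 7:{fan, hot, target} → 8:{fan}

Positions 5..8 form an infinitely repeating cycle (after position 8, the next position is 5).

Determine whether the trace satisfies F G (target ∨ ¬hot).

G (target ∨ ¬hot) is false at every position 0..8, so it never becomes true and F G (target ∨ ¬hot) fails.

Violated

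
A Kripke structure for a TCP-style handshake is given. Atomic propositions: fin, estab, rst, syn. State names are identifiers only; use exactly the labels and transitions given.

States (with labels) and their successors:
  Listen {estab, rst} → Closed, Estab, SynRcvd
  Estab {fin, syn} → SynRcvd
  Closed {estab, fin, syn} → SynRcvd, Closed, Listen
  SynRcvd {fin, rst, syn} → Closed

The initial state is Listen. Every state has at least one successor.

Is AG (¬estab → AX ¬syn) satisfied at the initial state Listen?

States satisfying ¬estab → AX ¬syn: {Listen, Closed}.
States satisfying AG (¬estab → AX ¬syn): ∅.
Estab is reachable from Listen and violates ¬estab → AX ¬syn, so AG fails at Listen.
Listen ∉ Sat(AG (¬estab → AX ¬syn)).

Does not hold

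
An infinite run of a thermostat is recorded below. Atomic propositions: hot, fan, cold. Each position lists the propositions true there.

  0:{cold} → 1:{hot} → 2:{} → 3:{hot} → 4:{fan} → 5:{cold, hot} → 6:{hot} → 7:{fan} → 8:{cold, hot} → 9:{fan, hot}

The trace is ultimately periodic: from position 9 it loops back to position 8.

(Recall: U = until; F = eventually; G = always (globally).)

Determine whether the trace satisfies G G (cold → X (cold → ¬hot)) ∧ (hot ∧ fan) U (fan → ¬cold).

Satisfied

G (cold → X (cold → ¬hot)) holds at every position 0..9, and those are all positions ever visited, so G G (cold → X (cold → ¬hot)) holds.
Walking from position 0: fan → ¬cold first holds at position 0, and hot ∧ fan holds at every earlier position along the way, so (hot ∧ fan) U (fan → ¬cold) holds.
At position 0: G G (cold → X (cold → ¬hot)) is true; (hot ∧ fan) U (fan → ¬cold) is true; so G G (cold → X (cold → ¬hot)) ∧ (hot ∧ fan) U (fan → ¬cold) is true.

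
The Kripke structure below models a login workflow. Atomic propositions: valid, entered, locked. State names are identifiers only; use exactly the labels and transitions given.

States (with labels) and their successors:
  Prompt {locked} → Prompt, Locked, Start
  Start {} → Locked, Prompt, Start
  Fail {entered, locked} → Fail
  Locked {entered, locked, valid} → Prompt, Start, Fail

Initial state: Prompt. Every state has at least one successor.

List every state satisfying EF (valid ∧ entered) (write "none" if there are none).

{Prompt, Start, Locked}

States satisfying valid ∧ entered: {Locked}.
States satisfying EF (valid ∧ entered): {Prompt, Start, Locked}.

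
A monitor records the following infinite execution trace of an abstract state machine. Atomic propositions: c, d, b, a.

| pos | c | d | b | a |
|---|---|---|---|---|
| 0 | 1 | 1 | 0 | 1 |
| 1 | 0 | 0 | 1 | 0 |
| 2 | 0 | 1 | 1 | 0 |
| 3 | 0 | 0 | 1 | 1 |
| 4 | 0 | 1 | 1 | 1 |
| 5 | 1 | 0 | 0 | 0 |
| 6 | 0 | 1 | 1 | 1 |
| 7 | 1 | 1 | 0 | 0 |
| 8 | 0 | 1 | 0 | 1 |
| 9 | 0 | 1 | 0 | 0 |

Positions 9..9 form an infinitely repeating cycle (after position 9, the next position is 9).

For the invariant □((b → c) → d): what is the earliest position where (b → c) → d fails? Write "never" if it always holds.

5

Check (b → c) → d at each position in order: 0 ✓, 1 ✓, 2 ✓, 3 ✓, 4 ✓.
At position 5 the labels are {c}, so (b → c) → d is false there. This is the first violation.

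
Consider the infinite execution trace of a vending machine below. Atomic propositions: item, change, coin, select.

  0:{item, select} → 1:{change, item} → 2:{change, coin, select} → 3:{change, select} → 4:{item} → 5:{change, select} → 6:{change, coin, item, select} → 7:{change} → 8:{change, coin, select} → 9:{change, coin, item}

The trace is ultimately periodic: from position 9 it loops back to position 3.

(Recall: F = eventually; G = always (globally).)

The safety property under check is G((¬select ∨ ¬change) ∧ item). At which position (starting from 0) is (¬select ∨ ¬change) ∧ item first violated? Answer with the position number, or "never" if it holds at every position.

2

Check (¬select ∨ ¬change) ∧ item at each position in order: 0 ✓, 1 ✓.
At position 2 the labels are {change, coin, select}, so (¬select ∨ ¬change) ∧ item is false there. This is the first violation.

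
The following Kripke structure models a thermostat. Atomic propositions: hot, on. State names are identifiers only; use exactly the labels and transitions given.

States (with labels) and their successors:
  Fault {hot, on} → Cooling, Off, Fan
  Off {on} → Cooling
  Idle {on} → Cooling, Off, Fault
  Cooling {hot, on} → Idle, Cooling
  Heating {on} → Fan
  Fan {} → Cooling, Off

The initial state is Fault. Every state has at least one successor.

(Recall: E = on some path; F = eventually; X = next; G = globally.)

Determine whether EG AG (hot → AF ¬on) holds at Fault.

Does not hold

States satisfying AG (hot → AF ¬on): ∅.
States satisfying EG AG (hot → AF ¬on): ∅.
No suitable path/successor from Fault witnesses the formula.
Fault ∉ Sat(EG AG (hot → AF ¬on)).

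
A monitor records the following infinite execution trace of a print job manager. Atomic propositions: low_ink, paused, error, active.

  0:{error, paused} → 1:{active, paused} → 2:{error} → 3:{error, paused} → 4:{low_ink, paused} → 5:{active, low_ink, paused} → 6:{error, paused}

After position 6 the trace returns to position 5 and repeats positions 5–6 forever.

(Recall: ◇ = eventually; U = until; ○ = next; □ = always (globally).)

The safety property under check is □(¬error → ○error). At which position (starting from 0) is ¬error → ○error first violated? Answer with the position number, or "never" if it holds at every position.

4

Check ¬error → ○error at each position in order: 0 ✓, 1 ✓, 2 ✓, 3 ✓.
At position 4 the labels are {low_ink, paused} and the next position 5 has {active, low_ink, paused}, so ¬error → ○error is false there. This is the first violation.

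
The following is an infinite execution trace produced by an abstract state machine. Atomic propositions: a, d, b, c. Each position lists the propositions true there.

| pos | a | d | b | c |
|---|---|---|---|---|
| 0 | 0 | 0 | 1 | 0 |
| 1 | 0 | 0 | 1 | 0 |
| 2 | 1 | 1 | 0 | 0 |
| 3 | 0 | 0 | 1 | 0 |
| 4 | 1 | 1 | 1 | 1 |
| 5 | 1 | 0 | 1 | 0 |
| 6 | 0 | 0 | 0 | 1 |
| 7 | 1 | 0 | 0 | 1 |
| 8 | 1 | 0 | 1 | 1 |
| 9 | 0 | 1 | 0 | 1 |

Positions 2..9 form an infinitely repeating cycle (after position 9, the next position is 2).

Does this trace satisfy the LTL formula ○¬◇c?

Does not hold

The position after 0 is 1; ¬◇c is false there.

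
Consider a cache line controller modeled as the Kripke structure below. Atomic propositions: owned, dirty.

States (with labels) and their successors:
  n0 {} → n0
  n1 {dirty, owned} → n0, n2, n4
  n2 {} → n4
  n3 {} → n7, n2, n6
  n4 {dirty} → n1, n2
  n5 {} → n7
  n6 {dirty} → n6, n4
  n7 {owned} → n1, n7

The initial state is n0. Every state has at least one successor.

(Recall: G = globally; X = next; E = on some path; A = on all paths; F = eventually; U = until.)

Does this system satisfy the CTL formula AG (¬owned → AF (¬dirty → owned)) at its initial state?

Violated

States satisfying ¬owned → AF (¬dirty → owned): {n1, n2, n3, n4, n5, n6, n7}.
States satisfying AG (¬owned → AF (¬dirty → owned)): ∅.
n0 is reachable from n0 and violates ¬owned → AF (¬dirty → owned), so AG fails at n0.
n0 ∉ Sat(AG (¬owned → AF (¬dirty → owned))).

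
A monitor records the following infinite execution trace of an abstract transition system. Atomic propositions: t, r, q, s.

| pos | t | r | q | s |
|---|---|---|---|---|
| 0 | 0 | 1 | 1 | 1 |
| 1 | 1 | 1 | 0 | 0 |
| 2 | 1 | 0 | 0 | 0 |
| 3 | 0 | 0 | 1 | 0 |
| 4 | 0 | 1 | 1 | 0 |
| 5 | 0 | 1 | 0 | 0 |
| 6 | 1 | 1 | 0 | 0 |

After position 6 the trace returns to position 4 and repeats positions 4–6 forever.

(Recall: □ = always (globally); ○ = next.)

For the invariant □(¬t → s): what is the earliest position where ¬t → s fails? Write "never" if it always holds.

3

Check ¬t → s at each position in order: 0 ✓, 1 ✓, 2 ✓.
At position 3 the labels are {q}, so ¬t → s is false there. This is the first violation.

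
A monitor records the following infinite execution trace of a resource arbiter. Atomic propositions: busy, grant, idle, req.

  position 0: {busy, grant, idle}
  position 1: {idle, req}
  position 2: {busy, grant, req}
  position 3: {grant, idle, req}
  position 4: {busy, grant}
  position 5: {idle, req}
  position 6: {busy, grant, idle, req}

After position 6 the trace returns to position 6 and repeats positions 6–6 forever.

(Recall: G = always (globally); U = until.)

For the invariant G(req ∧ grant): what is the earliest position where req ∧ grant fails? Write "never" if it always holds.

At position 0 the labels are {busy, grant, idle}, so req ∧ grant is false there. This is the first violation.

0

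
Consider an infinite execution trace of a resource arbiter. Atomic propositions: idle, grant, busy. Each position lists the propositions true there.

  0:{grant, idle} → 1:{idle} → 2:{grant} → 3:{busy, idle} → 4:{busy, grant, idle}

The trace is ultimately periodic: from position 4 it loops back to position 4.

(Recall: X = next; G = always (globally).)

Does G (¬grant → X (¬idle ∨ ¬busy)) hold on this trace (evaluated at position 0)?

Does not hold

¬grant → X (¬idle ∨ ¬busy) must hold at every position from 0 onward. It fails at position 3, so G (¬grant → X (¬idle ∨ ¬busy)) is false.
Positions where ¬grant holds: 1, 3.
Check X (¬idle ∨ ¬busy) at each: 1→ok, 3→fails.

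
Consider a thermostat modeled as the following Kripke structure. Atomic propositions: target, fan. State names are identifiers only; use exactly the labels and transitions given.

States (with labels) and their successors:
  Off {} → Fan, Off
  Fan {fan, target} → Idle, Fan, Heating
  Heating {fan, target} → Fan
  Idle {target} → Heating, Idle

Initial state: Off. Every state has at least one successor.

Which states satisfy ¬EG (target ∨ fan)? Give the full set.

States satisfying target ∨ fan: {Fan, Heating, Idle}.
States satisfying EG (target ∨ fan): {Fan, Heating, Idle}.
States satisfying ¬EG (target ∨ fan): {Off}.

{Off}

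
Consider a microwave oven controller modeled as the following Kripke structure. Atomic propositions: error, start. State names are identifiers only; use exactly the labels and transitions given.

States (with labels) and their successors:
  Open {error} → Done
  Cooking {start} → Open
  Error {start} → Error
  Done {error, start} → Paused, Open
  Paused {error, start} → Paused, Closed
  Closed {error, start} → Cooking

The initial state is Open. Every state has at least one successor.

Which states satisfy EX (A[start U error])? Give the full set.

{Open, Cooking, Done, Paused, Closed}

States satisfying A[start U error]: {Open, Cooking, Done, Paused, Closed}.
States satisfying EX (A[start U error]): {Open, Cooking, Done, Paused, Closed}.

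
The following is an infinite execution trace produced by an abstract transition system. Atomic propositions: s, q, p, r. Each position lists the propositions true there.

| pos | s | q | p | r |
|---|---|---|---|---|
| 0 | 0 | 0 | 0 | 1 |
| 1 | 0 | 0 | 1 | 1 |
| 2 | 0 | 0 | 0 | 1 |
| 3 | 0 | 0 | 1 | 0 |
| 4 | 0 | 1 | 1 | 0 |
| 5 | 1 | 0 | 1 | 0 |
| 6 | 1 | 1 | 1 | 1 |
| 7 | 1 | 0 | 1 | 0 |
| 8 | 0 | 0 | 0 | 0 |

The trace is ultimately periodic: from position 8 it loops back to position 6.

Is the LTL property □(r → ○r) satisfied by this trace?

No

r → ○r must hold at every position from 0 onward. It fails at position 2, so □(r → ○r) is false.
Positions where r holds: 0, 1, 2, 6.
Check ○r at each: 0→ok, 1→ok, 2→fails, 6→fails.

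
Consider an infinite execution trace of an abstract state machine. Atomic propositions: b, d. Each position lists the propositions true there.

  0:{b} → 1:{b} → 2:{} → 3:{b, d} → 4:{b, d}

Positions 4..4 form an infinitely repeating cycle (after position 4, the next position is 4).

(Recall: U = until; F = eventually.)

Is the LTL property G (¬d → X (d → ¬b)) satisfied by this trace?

Does not hold

¬d → X (d → ¬b) must hold at every position from 0 onward. It fails at position 2, so G (¬d → X (d → ¬b)) is false.
Positions where ¬d holds: 0, 1, 2.
Check X (d → ¬b) at each: 0→ok, 1→ok, 2→fails.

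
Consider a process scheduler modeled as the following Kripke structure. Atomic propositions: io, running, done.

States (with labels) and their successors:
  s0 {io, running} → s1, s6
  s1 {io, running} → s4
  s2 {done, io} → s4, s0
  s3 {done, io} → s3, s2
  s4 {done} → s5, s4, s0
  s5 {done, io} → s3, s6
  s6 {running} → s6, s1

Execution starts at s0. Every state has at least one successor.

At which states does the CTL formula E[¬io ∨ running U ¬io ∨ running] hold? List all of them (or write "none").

States satisfying ¬io ∨ running: {s0, s1, s4, s6}.
States satisfying E[¬io ∨ running U ¬io ∨ running]: {s0, s1, s4, s6}.

{s0, s1, s4, s6}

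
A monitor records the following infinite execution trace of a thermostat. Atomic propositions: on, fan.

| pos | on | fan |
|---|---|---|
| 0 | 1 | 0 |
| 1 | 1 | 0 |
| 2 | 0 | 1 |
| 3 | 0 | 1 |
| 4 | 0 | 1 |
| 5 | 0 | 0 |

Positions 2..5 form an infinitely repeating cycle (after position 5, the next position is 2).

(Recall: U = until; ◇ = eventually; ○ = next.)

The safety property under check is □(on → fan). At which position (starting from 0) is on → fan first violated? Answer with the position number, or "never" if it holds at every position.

At position 0 the labels are {on}, so on → fan is false there. This is the first violation.

0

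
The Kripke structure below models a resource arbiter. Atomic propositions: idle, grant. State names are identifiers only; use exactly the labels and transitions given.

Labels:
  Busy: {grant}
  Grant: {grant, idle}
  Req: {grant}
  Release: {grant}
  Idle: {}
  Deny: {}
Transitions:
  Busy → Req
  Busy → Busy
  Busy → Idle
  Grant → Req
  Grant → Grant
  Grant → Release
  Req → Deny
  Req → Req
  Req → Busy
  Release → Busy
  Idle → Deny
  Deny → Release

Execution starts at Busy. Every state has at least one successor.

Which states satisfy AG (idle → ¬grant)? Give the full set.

States satisfying idle → ¬grant: {Busy, Req, Release, Idle, Deny}.
States satisfying AG (idle → ¬grant): {Busy, Req, Release, Idle, Deny}.

{Busy, Req, Release, Idle, Deny}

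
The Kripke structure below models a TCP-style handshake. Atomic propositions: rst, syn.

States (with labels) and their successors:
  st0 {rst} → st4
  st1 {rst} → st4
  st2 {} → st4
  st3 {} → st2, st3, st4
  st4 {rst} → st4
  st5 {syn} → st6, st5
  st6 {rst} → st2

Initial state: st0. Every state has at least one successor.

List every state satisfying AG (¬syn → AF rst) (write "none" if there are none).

States satisfying ¬syn → AF rst: {st0, st1, st2, st4, st5, st6}.
States satisfying AG (¬syn → AF rst): {st0, st1, st2, st4, st5, st6}.

{st0, st1, st2, st4, st5, st6}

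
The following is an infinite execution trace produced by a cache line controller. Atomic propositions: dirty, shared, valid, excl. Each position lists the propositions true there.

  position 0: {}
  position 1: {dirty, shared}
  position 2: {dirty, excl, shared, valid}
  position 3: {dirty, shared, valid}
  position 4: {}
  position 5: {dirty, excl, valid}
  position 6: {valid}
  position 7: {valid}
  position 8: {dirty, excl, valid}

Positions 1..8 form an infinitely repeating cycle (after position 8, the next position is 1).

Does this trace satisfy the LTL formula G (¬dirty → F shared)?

Holds

¬dirty → F shared holds at every position 0..8, and those are all positions ever visited, so G (¬dirty → F shared) holds.
Positions where ¬dirty holds: 0, 4, 6, 7.
Check F shared at each: 0→ok, 4→ok, 6→ok, 7→ok.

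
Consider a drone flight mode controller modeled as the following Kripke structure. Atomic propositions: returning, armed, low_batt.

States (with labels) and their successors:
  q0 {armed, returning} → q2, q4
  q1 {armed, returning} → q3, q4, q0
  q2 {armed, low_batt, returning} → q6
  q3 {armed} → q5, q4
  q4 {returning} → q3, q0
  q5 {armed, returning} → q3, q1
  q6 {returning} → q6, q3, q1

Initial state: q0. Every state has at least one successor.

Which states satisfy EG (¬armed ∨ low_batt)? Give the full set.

{q2, q6}

States satisfying ¬armed ∨ low_batt: {q2, q4, q6}.
States satisfying EG (¬armed ∨ low_batt): {q2, q6}.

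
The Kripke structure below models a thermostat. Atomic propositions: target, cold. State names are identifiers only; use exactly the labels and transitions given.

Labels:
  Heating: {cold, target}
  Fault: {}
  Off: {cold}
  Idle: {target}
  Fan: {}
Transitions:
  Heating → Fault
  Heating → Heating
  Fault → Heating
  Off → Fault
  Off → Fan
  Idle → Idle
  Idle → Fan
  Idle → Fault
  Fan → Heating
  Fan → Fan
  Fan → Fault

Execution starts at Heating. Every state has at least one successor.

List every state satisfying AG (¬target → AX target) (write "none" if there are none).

{Heating, Fault}

States satisfying ¬target → AX target: {Heating, Fault, Idle}.
States satisfying AG (¬target → AX target): {Heating, Fault}.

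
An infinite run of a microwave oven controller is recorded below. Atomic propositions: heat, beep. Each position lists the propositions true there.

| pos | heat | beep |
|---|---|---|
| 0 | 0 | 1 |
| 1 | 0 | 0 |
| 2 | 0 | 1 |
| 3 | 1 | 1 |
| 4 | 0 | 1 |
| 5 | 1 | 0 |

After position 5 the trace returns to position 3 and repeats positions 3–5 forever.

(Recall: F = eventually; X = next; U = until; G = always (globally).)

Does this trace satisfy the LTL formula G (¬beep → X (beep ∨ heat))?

Yes

¬beep → X (beep ∨ heat) holds at every position 0..5, and those are all positions ever visited, so G (¬beep → X (beep ∨ heat)) holds.
Positions where ¬beep holds: 1, 5.
Check X (beep ∨ heat) at each: 1→ok, 5→ok.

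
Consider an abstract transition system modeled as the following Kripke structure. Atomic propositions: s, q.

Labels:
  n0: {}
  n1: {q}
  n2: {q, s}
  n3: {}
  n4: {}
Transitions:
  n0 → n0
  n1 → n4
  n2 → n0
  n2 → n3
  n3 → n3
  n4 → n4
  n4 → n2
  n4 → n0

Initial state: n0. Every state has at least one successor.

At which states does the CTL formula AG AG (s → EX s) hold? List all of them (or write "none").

{n0, n3}

States satisfying AG (s → EX s): {n0, n3}.
States satisfying AG AG (s → EX s): {n0, n3}.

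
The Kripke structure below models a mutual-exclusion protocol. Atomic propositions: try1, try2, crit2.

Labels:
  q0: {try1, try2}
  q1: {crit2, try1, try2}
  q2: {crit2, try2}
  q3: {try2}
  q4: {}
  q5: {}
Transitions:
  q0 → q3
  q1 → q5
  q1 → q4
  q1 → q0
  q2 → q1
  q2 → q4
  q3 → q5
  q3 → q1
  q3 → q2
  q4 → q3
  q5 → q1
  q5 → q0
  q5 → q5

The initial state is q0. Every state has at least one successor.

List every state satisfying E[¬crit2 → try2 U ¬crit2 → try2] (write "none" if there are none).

{q0, q1, q2, q3}

States satisfying ¬crit2 → try2: {q0, q1, q2, q3}.
States satisfying E[¬crit2 → try2 U ¬crit2 → try2]: {q0, q1, q2, q3}.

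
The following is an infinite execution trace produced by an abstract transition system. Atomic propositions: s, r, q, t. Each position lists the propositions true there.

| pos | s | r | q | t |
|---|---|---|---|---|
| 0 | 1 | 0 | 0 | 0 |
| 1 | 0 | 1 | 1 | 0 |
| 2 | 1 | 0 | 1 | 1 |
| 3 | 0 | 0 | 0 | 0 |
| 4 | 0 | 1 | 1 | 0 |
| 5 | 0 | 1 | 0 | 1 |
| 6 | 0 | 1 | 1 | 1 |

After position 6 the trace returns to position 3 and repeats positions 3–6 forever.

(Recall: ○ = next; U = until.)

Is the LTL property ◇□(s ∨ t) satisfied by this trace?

□(s ∨ t) is false at every position 0..6, so it never becomes true and ◇□(s ∨ t) fails.

Does not hold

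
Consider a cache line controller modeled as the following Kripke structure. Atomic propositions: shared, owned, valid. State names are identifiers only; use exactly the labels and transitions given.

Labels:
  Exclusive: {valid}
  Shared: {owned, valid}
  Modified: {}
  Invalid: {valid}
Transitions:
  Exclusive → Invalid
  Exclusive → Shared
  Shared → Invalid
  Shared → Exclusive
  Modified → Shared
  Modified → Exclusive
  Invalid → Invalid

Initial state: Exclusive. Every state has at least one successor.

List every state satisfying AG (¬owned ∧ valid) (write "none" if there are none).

States satisfying ¬owned ∧ valid: {Exclusive, Invalid}.
States satisfying AG (¬owned ∧ valid): {Invalid}.

{Invalid}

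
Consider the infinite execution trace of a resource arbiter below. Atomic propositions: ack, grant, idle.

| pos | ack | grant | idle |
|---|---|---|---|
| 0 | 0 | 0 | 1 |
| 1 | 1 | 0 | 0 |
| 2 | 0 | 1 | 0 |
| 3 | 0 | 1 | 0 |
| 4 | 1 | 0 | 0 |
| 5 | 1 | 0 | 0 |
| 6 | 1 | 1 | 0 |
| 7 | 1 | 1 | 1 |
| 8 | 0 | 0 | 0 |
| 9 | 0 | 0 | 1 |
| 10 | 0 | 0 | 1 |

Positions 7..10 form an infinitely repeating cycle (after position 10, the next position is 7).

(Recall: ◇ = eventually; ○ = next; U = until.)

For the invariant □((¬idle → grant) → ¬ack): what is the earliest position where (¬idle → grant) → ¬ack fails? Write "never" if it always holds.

6

Check (¬idle → grant) → ¬ack at each position in order: 0 ✓, 1 ✓, 2 ✓, 3 ✓, 4 ✓, 5 ✓.
At position 6 the labels are {ack, grant}, so (¬idle → grant) → ¬ack is false there. This is the first violation.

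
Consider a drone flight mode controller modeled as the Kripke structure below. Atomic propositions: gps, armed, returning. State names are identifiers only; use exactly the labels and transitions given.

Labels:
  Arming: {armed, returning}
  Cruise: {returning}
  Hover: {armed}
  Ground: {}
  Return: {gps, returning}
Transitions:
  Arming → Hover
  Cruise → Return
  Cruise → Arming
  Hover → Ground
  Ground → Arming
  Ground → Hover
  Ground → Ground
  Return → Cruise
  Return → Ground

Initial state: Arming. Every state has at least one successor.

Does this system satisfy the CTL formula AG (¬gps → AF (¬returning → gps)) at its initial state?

States satisfying ¬gps → AF (¬returning → gps): {Arming, Cruise, Return}.
States satisfying AG (¬gps → AF (¬returning → gps)): ∅.
Ground is reachable from Arming and violates ¬gps → AF (¬returning → gps), so AG fails at Arming.
Arming ∉ Sat(AG (¬gps → AF (¬returning → gps))).

Does not hold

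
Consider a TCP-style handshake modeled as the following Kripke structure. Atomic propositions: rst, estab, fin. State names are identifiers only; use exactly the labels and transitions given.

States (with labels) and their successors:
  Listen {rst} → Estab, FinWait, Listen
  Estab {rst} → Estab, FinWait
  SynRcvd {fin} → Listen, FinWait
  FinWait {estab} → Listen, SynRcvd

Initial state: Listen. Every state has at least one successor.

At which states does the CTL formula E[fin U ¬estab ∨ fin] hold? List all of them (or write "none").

{Listen, Estab, SynRcvd}

States satisfying fin: {SynRcvd}.
States satisfying ¬estab ∨ fin: {Listen, Estab, SynRcvd}.
States satisfying E[fin U ¬estab ∨ fin]: {Listen, Estab, SynRcvd}.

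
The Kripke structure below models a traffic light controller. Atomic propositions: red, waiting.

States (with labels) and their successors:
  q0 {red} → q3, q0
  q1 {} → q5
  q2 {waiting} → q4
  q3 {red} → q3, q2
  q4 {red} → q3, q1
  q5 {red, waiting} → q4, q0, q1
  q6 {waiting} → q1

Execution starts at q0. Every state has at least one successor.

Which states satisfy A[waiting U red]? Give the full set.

{q0, q2, q3, q4, q5}

States satisfying waiting: {q2, q5, q6}.
States satisfying red: {q0, q3, q4, q5}.
States satisfying A[waiting U red]: {q0, q2, q3, q4, q5}.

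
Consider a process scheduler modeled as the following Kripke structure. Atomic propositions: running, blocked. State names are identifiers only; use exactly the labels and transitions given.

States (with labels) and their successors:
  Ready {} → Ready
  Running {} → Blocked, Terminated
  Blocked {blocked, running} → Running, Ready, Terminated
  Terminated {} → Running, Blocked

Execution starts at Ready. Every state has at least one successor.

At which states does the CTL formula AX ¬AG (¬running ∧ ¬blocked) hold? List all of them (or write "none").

{Running, Terminated}

States satisfying ¬AG (¬running ∧ ¬blocked): {Running, Blocked, Terminated}.
States satisfying AX ¬AG (¬running ∧ ¬blocked): {Running, Terminated}.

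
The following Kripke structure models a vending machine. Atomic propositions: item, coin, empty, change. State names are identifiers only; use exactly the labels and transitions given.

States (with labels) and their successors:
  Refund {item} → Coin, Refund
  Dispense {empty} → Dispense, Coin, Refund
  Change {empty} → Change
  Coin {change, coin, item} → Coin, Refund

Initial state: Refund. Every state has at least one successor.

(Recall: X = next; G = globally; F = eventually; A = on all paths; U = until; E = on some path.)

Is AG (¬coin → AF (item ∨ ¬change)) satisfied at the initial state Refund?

States satisfying ¬coin → AF (item ∨ ¬change): {Refund, Dispense, Change, Coin}.
States satisfying AG (¬coin → AF (item ∨ ¬change)): {Refund, Dispense, Change, Coin}.
Every state reachable from Refund satisfies ¬coin → AF (item ∨ ¬change).
Refund ∈ Sat(AG (¬coin → AF (item ∨ ¬change))).

Satisfied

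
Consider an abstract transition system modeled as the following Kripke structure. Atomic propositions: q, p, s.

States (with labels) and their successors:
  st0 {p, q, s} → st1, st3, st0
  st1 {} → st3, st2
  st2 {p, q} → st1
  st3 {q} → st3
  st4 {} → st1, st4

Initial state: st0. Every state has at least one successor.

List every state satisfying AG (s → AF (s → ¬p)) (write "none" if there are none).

States satisfying s → AF (s → ¬p): {st1, st2, st3, st4}.
States satisfying AG (s → AF (s → ¬p)): {st1, st2, st3, st4}.

{st1, st2, st3, st4}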